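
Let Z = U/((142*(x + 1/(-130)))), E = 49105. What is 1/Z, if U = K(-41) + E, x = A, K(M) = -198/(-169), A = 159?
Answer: 19077487/41494715 ≈ 0.45976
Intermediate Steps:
K(M) = 198/169 (K(M) = -198*(-1/169) = 198/169)
x = 159
U = 8298943/169 (U = 198/169 + 49105 = 8298943/169 ≈ 49106.)
Z = 41494715/19077487 (Z = 8298943/(169*((142*(159 + 1/(-130))))) = 8298943/(169*((142*(159 - 1/130)))) = 8298943/(169*((142*(20669/130)))) = 8298943/(169*(1467499/65)) = (8298943/169)*(65/1467499) = 41494715/19077487 ≈ 2.1751)
1/Z = 1/(41494715/19077487) = 19077487/41494715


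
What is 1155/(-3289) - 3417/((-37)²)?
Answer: -1165428/409331 ≈ -2.8472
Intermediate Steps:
1155/(-3289) - 3417/((-37)²) = 1155*(-1/3289) - 3417/1369 = -105/299 - 3417*1/1369 = -105/299 - 3417/1369 = -1165428/409331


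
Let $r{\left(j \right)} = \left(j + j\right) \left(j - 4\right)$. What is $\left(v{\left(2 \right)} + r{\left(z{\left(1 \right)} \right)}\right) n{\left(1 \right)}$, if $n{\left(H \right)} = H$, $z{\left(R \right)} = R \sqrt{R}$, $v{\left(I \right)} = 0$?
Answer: $-6$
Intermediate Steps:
$z{\left(R \right)} = R^{\frac{3}{2}}$
$r{\left(j \right)} = 2 j \left(-4 + j\right)$
$\left(v{\left(2 \right)} + r{\left(z{\left(1 \right)} \right)}\right) n{\left(1 \right)} = \left(0 + 2 \cdot 1^{\frac{3}{2}} \left(-4 + 1^{\frac{3}{2}}\right)\right) 1 = \left(0 + 2 \cdot 1 \left(-4 + 1\right)\right) 1 = \left(0 + 2 \cdot 1 \left(-3\right)\right) 1 = \left(0 - 6\right) 1 = \left(-6\right) 1 = -6$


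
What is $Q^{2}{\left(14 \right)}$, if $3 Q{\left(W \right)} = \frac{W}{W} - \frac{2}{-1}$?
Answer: $1$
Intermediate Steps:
$Q{\left(W \right)} = 1$ ($Q{\left(W \right)} = \frac{\frac{W}{W} - \frac{2}{-1}}{3} = \frac{1 - -2}{3} = \frac{1 + 2}{3} = \frac{1}{3} \cdot 3 = 1$)
$Q^{2}{\left(14 \right)} = 1^{2} = 1$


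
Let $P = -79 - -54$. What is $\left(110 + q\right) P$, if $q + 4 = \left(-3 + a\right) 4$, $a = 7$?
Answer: $-3050$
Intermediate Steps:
$q = 12$ ($q = -4 + \left(-3 + 7\right) 4 = -4 + 4 \cdot 4 = -4 + 16 = 12$)
$P = -25$ ($P = -79 + 54 = -25$)
$\left(110 + q\right) P = \left(110 + 12\right) \left(-25\right) = 122 \left(-25\right) = -3050$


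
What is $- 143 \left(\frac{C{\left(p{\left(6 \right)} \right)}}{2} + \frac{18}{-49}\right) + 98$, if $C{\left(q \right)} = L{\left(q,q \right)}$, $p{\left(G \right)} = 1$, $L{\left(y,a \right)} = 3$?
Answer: $- \frac{6269}{98} \approx -63.969$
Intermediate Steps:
$C{\left(q \right)} = 3$
$- 143 \left(\frac{C{\left(p{\left(6 \right)} \right)}}{2} + \frac{18}{-49}\right) + 98 = - 143 \left(\frac{3}{2} + \frac{18}{-49}\right) + 98 = - 143 \left(3 \cdot \frac{1}{2} + 18 \left(- \frac{1}{49}\right)\right) + 98 = - 143 \left(\frac{3}{2} - \frac{18}{49}\right) + 98 = \left(-143\right) \frac{111}{98} + 98 = - \frac{15873}{98} + 98 = - \frac{6269}{98}$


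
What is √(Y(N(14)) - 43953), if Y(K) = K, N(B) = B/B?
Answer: 4*I*√2747 ≈ 209.65*I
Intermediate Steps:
N(B) = 1
√(Y(N(14)) - 43953) = √(1 - 43953) = √(-43952) = 4*I*√2747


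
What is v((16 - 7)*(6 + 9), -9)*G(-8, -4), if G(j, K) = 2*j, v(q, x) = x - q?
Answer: 2304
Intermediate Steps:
v((16 - 7)*(6 + 9), -9)*G(-8, -4) = (-9 - (16 - 7)*(6 + 9))*(2*(-8)) = (-9 - 9*15)*(-16) = (-9 - 1*135)*(-16) = (-9 - 135)*(-16) = -144*(-16) = 2304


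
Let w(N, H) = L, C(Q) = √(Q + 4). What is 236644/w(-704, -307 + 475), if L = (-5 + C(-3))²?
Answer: 59161/4 ≈ 14790.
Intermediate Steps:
C(Q) = √(4 + Q)
L = 16 (L = (-5 + √(4 - 3))² = (-5 + √1)² = (-5 + 1)² = (-4)² = 16)
w(N, H) = 16
236644/w(-704, -307 + 475) = 236644/16 = 236644*(1/16) = 59161/4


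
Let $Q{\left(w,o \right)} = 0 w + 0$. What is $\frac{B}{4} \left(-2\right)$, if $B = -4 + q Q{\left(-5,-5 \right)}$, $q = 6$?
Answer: $2$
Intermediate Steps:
$Q{\left(w,o \right)} = 0$ ($Q{\left(w,o \right)} = 0 + 0 = 0$)
$B = -4$ ($B = -4 + 6 \cdot 0 = -4 + 0 = -4$)
$\frac{B}{4} \left(-2\right) = \frac{1}{4} \left(-4\right) \left(-2\right) = \left(-1\right) \left(-2\right) = 2$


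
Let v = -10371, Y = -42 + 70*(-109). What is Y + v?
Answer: -18043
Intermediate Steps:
Y = -7672 (Y = -42 - 7630 = -7672)
Y + v = -7672 - 10371 = -18043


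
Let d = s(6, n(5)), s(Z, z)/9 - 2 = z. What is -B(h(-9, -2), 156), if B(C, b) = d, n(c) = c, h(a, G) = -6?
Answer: -63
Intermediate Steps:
s(Z, z) = 18 + 9*z
d = 63 (d = 18 + 9*5 = 18 + 45 = 63)
B(C, b) = 63
-B(h(-9, -2), 156) = -1*63 = -63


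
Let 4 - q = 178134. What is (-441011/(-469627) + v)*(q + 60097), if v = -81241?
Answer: 4503257112689168/469627 ≈ 9.5890e+9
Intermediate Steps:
q = -178130 (q = 4 - 1*178134 = 4 - 178134 = -178130)
(-441011/(-469627) + v)*(q + 60097) = (-441011/(-469627) - 81241)*(-178130 + 60097) = (-441011*(-1/469627) - 81241)*(-118033) = (441011/469627 - 81241)*(-118033) = -38152526096/469627*(-118033) = 4503257112689168/469627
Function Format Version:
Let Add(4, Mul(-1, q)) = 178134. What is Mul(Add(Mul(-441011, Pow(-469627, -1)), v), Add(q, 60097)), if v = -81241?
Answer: Rational(4503257112689168, 469627) ≈ 9.5890e+9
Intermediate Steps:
q = -178130 (q = Add(4, Mul(-1, 178134)) = Add(4, -178134) = -178130)
Mul(Add(Mul(-441011, Pow(-469627, -1)), v), Add(q, 60097)) = Mul(Add(Mul(-441011, Pow(-469627, -1)), -81241), Add(-178130, 60097)) = Mul(Add(Mul(-441011, Rational(-1, 469627)), -81241), -118033) = Mul(Add(Rational(441011, 469627), -81241), -118033) = Mul(Rational(-38152526096, 469627), -118033) = Rational(4503257112689168, 469627)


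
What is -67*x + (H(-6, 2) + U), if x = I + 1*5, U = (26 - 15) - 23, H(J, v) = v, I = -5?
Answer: -10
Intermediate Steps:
U = -12 (U = 11 - 23 = -12)
x = 0 (x = -5 + 1*5 = -5 + 5 = 0)
-67*x + (H(-6, 2) + U) = -67*0 + (2 - 12) = 0 - 10 = -10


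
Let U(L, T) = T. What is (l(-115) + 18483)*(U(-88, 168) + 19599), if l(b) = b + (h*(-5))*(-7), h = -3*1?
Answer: 361004721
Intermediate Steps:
h = -3
l(b) = -105 + b (l(b) = b - 3*(-5)*(-7) = b + 15*(-7) = b - 105 = -105 + b)
(l(-115) + 18483)*(U(-88, 168) + 19599) = ((-105 - 115) + 18483)*(168 + 19599) = (-220 + 18483)*19767 = 18263*19767 = 361004721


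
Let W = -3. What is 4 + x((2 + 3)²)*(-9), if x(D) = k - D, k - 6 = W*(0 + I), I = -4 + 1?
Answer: 94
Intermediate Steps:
I = -3
k = 15 (k = 6 - 3*(0 - 3) = 6 - 3*(-3) = 6 + 9 = 15)
x(D) = 15 - D
4 + x((2 + 3)²)*(-9) = 4 + (15 - (2 + 3)²)*(-9) = 4 + (15 - 1*5²)*(-9) = 4 + (15 - 1*25)*(-9) = 4 + (15 - 25)*(-9) = 4 - 10*(-9) = 4 + 90 = 94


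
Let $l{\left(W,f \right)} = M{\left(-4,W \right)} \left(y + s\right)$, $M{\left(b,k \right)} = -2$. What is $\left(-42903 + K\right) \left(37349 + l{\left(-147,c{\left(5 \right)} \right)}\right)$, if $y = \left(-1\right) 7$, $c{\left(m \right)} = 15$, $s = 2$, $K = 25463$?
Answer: $-651540960$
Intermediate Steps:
$y = -7$
$l{\left(W,f \right)} = 10$ ($l{\left(W,f \right)} = - 2 \left(-7 + 2\right) = \left(-2\right) \left(-5\right) = 10$)
$\left(-42903 + K\right) \left(37349 + l{\left(-147,c{\left(5 \right)} \right)}\right) = \left(-42903 + 25463\right) \left(37349 + 10\right) = \left(-17440\right) 37359 = -651540960$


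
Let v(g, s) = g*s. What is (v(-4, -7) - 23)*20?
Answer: 100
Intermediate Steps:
(v(-4, -7) - 23)*20 = (-4*(-7) - 23)*20 = (28 - 23)*20 = 5*20 = 100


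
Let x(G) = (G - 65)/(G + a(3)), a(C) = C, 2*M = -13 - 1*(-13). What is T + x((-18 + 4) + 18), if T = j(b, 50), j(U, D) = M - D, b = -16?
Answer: -411/7 ≈ -58.714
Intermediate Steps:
M = 0 (M = (-13 - 1*(-13))/2 = (-13 + 13)/2 = (½)*0 = 0)
j(U, D) = -D (j(U, D) = 0 - D = -D)
T = -50 (T = -1*50 = -50)
x(G) = (-65 + G)/(3 + G) (x(G) = (G - 65)/(G + 3) = (-65 + G)/(3 + G))
T + x((-18 + 4) + 18) = -50 + (-65 + ((-18 + 4) + 18))/(3 + ((-18 + 4) + 18)) = -50 + (-65 + (-14 + 18))/(3 + (-14 + 18)) = -50 + (-65 + 4)/(3 + 4) = -50 - 61/7 = -411/7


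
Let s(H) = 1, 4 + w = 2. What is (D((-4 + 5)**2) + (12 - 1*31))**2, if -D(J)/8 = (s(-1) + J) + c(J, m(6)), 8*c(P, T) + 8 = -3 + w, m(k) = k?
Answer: 484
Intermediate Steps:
w = -2 (w = -4 + 2 = -2)
c(P, T) = -13/8 (c(P, T) = -1 + (-3 - 2)/8 = -1 + (1/8)*(-5) = -1 - 5/8 = -13/8)
D(J) = 5 - 8*J (D(J) = -8*((1 + J) - 13/8) = -8*(-5/8 + J) = 5 - 8*J)
(D((-4 + 5)**2) + (12 - 1*31))**2 = ((5 - 8*(-4 + 5)**2) + (12 - 1*31))**2 = ((5 - 8*1**2) + (12 - 31))**2 = ((5 - 8*1) - 19)**2 = ((5 - 8) - 19)**2 = (-3 - 19)**2 = (-22)**2 = 484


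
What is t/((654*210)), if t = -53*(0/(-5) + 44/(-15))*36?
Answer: 2332/57225 ≈ 0.040751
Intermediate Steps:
t = 27984/5 (t = -53*(0*(-1/5) + 44*(-1/15))*36 = -53*(0 - 44/15)*36 = -53*(-44/15)*36 = (2332/15)*36 = 27984/5 ≈ 5596.8)
t/((654*210)) = 27984/(5*((654*210))) = (27984/5)/137340 = (27984/5)*(1/137340) = 2332/57225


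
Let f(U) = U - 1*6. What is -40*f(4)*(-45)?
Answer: -3600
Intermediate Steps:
f(U) = -6 + U (f(U) = U - 6 = -6 + U)
-40*f(4)*(-45) = -40*(-6 + 4)*(-45) = -40*(-2)*(-45) = 80*(-45) = -3600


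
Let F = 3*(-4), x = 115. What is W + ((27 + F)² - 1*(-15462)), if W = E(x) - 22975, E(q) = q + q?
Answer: -7058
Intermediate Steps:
F = -12
E(q) = 2*q
W = -22745 (W = 2*115 - 22975 = 230 - 22975 = -22745)
W + ((27 + F)² - 1*(-15462)) = -22745 + ((27 - 12)² - 1*(-15462)) = -22745 + (15² + 15462) = -22745 + (225 + 15462) = -22745 + 15687 = -7058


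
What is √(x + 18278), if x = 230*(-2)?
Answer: √17818 ≈ 133.48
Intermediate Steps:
x = -460
√(x + 18278) = √(-460 + 18278) = √17818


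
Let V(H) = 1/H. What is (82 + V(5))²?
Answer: 168921/25 ≈ 6756.8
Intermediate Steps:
(82 + V(5))² = (82 + 1/5)² = (82 + ⅕)² = (411/5)² = 168921/25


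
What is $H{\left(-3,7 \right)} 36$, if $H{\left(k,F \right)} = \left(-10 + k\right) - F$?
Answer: $-720$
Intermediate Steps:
$H{\left(k,F \right)} = -10 + k - F$
$H{\left(-3,7 \right)} 36 = \left(-10 - 3 - 7\right) 36 = \left(-20\right) 36 = -720$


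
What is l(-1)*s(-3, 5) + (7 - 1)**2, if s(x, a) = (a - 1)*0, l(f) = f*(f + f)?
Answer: 36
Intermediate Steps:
l(f) = 2*f**2 (l(f) = f*(2*f) = 2*f**2)
s(x, a) = 0 (s(x, a) = (-1 + a)*0 = 0)
l(-1)*s(-3, 5) + (7 - 1)**2 = (2*(-1)**2)*0 + (7 - 1)**2 = (2*1)*0 + 6**2 = 2*0 + 36 = 0 + 36 = 36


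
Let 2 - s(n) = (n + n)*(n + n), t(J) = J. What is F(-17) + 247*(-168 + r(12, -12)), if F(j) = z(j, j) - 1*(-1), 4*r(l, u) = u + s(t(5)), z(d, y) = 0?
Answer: -96575/2 ≈ -48288.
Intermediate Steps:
s(n) = 2 - 4*n² (s(n) = 2 - (n + n)*(n + n) = 2 - 2*n*2*n = 2 - 4*n²)
r(l, u) = -49/2 + u/4 (r(l, u) = (u + (2 - 4*5²))/4 = (u + (2 - 4*25))/4 = (u + (2 - 100))/4 = (u - 98)/4 = (-98 + u)/4 = -49/2 + u/4)
F(j) = 1 (F(j) = 0 - 1*(-1) = 0 + 1 = 1)
F(-17) + 247*(-168 + r(12, -12)) = 1 + 247*(-168 + (-49/2 + (¼)*(-12))) = 1 + 247*(-168 + (-49/2 - 3)) = 1 + 247*(-168 - 55/2) = 1 + 247*(-391/2) = 1 - 96577/2 = -96575/2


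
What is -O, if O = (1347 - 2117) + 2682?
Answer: -1912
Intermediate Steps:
O = 1912 (O = -770 + 2682 = 1912)
-O = -1*1912 = -1912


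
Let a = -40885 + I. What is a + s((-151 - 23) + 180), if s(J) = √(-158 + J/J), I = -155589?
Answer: -196474 + I*√157 ≈ -1.9647e+5 + 12.53*I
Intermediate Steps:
a = -196474 (a = -40885 - 155589 = -196474)
s(J) = I*√157 (s(J) = √(-158 + 1) = √(-157) = I*√157)
a + s((-151 - 23) + 180) = -196474 + I*√157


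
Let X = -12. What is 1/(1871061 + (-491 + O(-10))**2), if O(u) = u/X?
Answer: 36/76007677 ≈ 4.7364e-7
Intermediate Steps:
O(u) = -u/12 (O(u) = u/(-12) = u*(-1/12) = -u/12)
1/(1871061 + (-491 + O(-10))**2) = 1/(1871061 + (-491 - 1/12*(-10))**2) = 1/(1871061 + (-491 + 5/6)**2) = 1/(1871061 + (-2941/6)**2) = 1/(1871061 + 8649481/36) = 1/(76007677/36) = 36/76007677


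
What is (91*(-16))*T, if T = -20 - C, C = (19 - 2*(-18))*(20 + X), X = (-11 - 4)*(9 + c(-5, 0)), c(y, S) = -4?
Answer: -4375280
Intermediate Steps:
X = -75 (X = (-11 - 4)*(9 - 4) = -15*5 = -75)
C = -3025 (C = (19 - 2*(-18))*(20 - 75) = (19 + 36)*(-55) = 55*(-55) = -3025)
T = 3005 (T = -20 - 1*(-3025) = -20 + 3025 = 3005)
(91*(-16))*T = (91*(-16))*3005 = -1456*3005 = -4375280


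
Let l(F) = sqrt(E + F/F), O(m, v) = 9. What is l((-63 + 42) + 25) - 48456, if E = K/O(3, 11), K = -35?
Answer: -48456 + I*sqrt(26)/3 ≈ -48456.0 + 1.6997*I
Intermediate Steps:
E = -35/9 ≈ -3.8889
l(F) = I*sqrt(26)/3 (l(F) = sqrt(-35/9 + F/F) = sqrt(-35/9 + 1) = sqrt(-26/9) = I*sqrt(26)/3)
l((-63 + 42) + 25) - 48456 = I*sqrt(26)/3 - 48456 = -48456 + I*sqrt(26)/3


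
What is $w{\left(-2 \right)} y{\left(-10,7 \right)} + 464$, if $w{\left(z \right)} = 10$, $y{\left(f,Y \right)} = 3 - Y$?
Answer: $424$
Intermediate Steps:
$w{\left(-2 \right)} y{\left(-10,7 \right)} + 464 = 10 \left(3 - 7\right) + 464 = 10 \left(-4\right) + 464 = -40 + 464 = 424$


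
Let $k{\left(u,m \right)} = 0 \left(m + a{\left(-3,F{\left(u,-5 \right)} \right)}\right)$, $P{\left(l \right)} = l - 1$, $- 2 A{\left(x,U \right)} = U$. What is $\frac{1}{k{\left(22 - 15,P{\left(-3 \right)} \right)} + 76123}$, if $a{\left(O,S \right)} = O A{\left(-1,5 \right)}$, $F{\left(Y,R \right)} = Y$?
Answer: $\frac{1}{76123} \approx 1.3137 \cdot 10^{-5}$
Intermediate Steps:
$A{\left(x,U \right)} = - \frac{U}{2}$
$P{\left(l \right)} = -1 + l$ ($P{\left(l \right)} = l - 1 = -1 + l$)
$a{\left(O,S \right)} = - \frac{5 O}{2}$ ($a{\left(O,S \right)} = O \left(\left(- \frac{1}{2}\right) 5\right) = O \left(- \frac{5}{2}\right) = - \frac{5 O}{2}$)
$k{\left(u,m \right)} = 0$ ($k{\left(u,m \right)} = 0 \left(m - - \frac{15}{2}\right) = 0 \left(m + \frac{15}{2}\right) = 0 \left(\frac{15}{2} + m\right) = 0$)
$\frac{1}{k{\left(22 - 15,P{\left(-3 \right)} \right)} + 76123} = \frac{1}{0 + 76123} = \frac{1}{76123}$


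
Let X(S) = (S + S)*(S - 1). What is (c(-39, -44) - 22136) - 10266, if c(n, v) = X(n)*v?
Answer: -169682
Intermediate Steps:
X(S) = 2*S*(-1 + S) (X(S) = (2*S)*(-1 + S) = 2*S*(-1 + S))
c(n, v) = 2*n*v*(-1 + n) (c(n, v) = (2*n*(-1 + n))*v = 2*n*v*(-1 + n))
(c(-39, -44) - 22136) - 10266 = (2*(-39)*(-44)*(-1 - 39) - 22136) - 10266 = (2*(-39)*(-44)*(-40) - 22136) - 10266 = (-137280 - 22136) - 10266 = -159416 - 10266 = -169682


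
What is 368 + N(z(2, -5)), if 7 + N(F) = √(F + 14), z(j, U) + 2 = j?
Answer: 361 + √14 ≈ 364.74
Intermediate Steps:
z(j, U) = -2 + j
N(F) = -7 + √(14 + F) (N(F) = -7 + √(F + 14) = -7 + √(14 + F))
368 + N(z(2, -5)) = 368 + (-7 + √(14 + (-2 + 2))) = 368 + (-7 + √(14 + 0)) = 368 + (-7 + √14) = 361 + √14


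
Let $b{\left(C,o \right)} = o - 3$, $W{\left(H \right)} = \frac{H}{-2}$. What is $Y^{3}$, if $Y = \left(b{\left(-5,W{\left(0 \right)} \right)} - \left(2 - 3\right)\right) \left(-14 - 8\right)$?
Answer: $85184$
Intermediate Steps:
$W{\left(H \right)} = - \frac{H}{2}$ ($W{\left(H \right)} = H \left(- \frac{1}{2}\right) = - \frac{H}{2}$)
$b{\left(C,o \right)} = -3 + o$
$Y = 44$ ($Y = \left(\left(-3 - 0\right) - \left(2 - 3\right)\right) \left(-14 - 8\right) = \left(\left(-3 + 0\right) - -1\right) \left(-22\right) = \left(-3 + 1\right) \left(-22\right) = \left(-2\right) \left(-22\right) = 44$)
$Y^{3} = 44^{3} = 85184$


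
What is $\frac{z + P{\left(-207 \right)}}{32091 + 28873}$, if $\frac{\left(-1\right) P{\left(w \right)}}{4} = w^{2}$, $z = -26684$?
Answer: $- \frac{49520}{15241} \approx -3.2491$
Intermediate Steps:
$P{\left(w \right)} = - 4 w^{2}$
$\frac{z + P{\left(-207 \right)}}{32091 + 28873} = \frac{-26684 - 4 \left(-207\right)^{2}}{32091 + 28873} = \frac{-26684 - 171396}{60964} = \left(-26684 - 171396\right) \frac{1}{60964} = \left(-198080\right) \frac{1}{60964} = - \frac{49520}{15241}$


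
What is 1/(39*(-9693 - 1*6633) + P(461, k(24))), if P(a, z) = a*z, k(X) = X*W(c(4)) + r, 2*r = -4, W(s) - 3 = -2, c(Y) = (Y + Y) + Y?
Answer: -1/626572 ≈ -1.5960e-6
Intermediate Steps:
c(Y) = 3*Y (c(Y) = 2*Y + Y = 3*Y)
W(s) = 1 (W(s) = 3 - 2 = 1)
r = -2 (r = (1/2)*(-4) = -2)
k(X) = -2 + X (k(X) = X*1 - 2 = X - 2 = -2 + X)
1/(39*(-9693 - 1*6633) + P(461, k(24))) = 1/(39*(-9693 - 1*6633) + 461*(-2 + 24)) = 1/(39*(-9693 - 6633) + 461*22) = 1/(39*(-16326) + 10142) = 1/(-636714 + 10142) = 1/(-626572) = -1/626572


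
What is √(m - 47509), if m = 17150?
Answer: I*√30359 ≈ 174.24*I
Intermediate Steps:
√(m - 47509) = √(17150 - 47509) = √(-30359) = I*√30359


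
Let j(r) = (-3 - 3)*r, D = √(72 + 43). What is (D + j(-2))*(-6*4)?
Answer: -288 - 24*√115 ≈ -545.37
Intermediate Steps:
D = √115 ≈ 10.724
j(r) = -6*r
(D + j(-2))*(-6*4) = (√115 - 6*(-2))*(-6*4) = (√115 + 12)*(-24) = (12 + √115)*(-24) = -288 - 24*√115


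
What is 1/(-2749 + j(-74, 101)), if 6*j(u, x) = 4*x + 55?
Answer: -2/5345 ≈ -0.00037418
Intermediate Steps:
j(u, x) = 55/6 + 2*x/3 (j(u, x) = (4*x + 55)/6 = (55 + 4*x)/6 = 55/6 + 2*x/3)
1/(-2749 + j(-74, 101)) = 1/(-2749 + (55/6 + (⅔)*101)) = 1/(-2749 + (55/6 + 202/3)) = 1/(-2749 + 153/2) = 1/(-5345/2) = -2/5345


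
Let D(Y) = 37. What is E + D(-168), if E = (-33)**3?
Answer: -35900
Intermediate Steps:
E = -35937
E + D(-168) = -35937 + 37 = -35900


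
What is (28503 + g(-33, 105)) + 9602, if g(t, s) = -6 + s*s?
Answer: 49124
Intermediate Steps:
g(t, s) = -6 + s**2
(28503 + g(-33, 105)) + 9602 = (28503 + (-6 + 105**2)) + 9602 = (28503 + (-6 + 11025)) + 9602 = (28503 + 11019) + 9602 = 39522 + 9602 = 49124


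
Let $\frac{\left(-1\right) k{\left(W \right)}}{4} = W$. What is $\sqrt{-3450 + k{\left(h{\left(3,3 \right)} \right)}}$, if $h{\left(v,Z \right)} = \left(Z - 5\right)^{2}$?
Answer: $i \sqrt{3466} \approx 58.873 i$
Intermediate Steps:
$h{\left(v,Z \right)} = \left(-5 + Z\right)^{2}$
$k{\left(W \right)} = - 4 W$
$\sqrt{-3450 + k{\left(h{\left(3,3 \right)} \right)}} = \sqrt{-3450 - 4 \left(-5 + 3\right)^{2}} = \sqrt{-3450 - 4 \left(-2\right)^{2}} = \sqrt{-3450 - 16} = \sqrt{-3466} = i \sqrt{3466}$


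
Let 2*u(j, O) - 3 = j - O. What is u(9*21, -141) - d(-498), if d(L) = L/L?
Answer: 331/2 ≈ 165.50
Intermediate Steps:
d(L) = 1
u(j, O) = 3/2 + j/2 - O/2 (u(j, O) = 3/2 + (j - O)/2 = 3/2 + (j/2 - O/2) = 3/2 + j/2 - O/2)
u(9*21, -141) - d(-498) = (3/2 + (9*21)/2 - ½*(-141)) - 1*1 = (3/2 + (½)*189 + 141/2) - 1 = (3/2 + 189/2 + 141/2) - 1 = 333/2 - 1 = 331/2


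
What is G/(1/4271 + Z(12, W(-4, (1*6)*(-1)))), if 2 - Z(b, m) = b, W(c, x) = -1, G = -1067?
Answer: 4557157/42709 ≈ 106.70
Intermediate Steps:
Z(b, m) = 2 - b
G/(1/4271 + Z(12, W(-4, (1*6)*(-1)))) = -1067/(1/4271 + (2 - 1*12)) = -1067/(1/4271 + (2 - 12)) = -1067/(1/4271 - 10) = -1067/(-42709/4271) = -1067*(-4271/42709) = 4557157/42709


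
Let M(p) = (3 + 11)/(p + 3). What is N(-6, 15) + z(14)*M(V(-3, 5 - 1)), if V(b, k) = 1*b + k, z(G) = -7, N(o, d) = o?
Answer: -61/2 ≈ -30.500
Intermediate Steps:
V(b, k) = b + k
M(p) = 14/(3 + p)
N(-6, 15) + z(14)*M(V(-3, 5 - 1)) = -6 - 98/(3 + (-3 + (5 - 1))) = -6 - 98/(3 + (-3 + 4)) = -6 - 98/(3 + 1) = -6 - 98/4 = -6 - 7*7/2 = -6 - 49/2 = -61/2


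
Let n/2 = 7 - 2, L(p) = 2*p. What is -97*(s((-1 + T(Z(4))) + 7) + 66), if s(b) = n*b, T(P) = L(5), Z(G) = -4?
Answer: -21922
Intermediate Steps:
n = 10 (n = 2*(7 - 2) = 2*5 = 10)
T(P) = 10 (T(P) = 2*5 = 10)
s(b) = 10*b
-97*(s((-1 + T(Z(4))) + 7) + 66) = -97*(10*((-1 + 10) + 7) + 66) = -97*(10*(9 + 7) + 66) = -97*(10*16 + 66) = -97*(160 + 66) = -97*226 = -21922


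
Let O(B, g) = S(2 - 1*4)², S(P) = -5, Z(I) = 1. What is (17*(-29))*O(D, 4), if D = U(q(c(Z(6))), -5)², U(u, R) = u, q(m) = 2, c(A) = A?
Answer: -12325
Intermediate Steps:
D = 4 (D = 2² = 4)
O(B, g) = 25 (O(B, g) = (-5)² = 25)
(17*(-29))*O(D, 4) = (17*(-29))*25 = -493*25 = -12325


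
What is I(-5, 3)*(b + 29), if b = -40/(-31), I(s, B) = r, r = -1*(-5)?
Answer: 4695/31 ≈ 151.45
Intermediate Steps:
r = 5
I(s, B) = 5
b = 40/31 (b = -40*(-1/31) = 40/31 ≈ 1.2903)
I(-5, 3)*(b + 29) = 5*(40/31 + 29) = 5*(939/31) = 4695/31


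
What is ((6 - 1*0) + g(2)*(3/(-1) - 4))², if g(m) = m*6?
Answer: 6084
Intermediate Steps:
g(m) = 6*m
((6 - 1*0) + g(2)*(3/(-1) - 4))² = ((6 - 1*0) + (6*2)*(3/(-1) - 4))² = ((6 + 0) + 12*(3*(-1) - 4))² = (6 + 12*(-3 - 4))² = (6 + 12*(-7))² = (6 - 84)² = (-78)² = 6084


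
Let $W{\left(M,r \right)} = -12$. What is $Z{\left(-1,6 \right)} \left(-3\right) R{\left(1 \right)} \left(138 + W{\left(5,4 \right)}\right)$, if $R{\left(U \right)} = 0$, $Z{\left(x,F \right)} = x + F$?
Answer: $0$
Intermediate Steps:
$Z{\left(x,F \right)} = F + x$
$Z{\left(-1,6 \right)} \left(-3\right) R{\left(1 \right)} \left(138 + W{\left(5,4 \right)}\right) = \left(6 - 1\right) \left(-3\right) 0 \left(138 - 12\right) = 5 \left(-3\right) 0 \cdot 126 = \left(-15\right) 0 \cdot 126 = 0 \cdot 126 = 0$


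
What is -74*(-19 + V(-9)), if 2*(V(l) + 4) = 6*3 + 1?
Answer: 999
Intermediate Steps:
V(l) = 11/2 (V(l) = -4 + (6*3 + 1)/2 = -4 + (18 + 1)/2 = -4 + (½)*19 = -4 + 19/2 = 11/2)
-74*(-19 + V(-9)) = -74*(-19 + 11/2) = -74*(-27/2) = 999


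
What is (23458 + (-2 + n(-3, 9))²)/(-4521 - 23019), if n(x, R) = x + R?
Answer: -11737/13770 ≈ -0.85236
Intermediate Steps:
n(x, R) = R + x
(23458 + (-2 + n(-3, 9))²)/(-4521 - 23019) = (23458 + (-2 + (9 - 3))²)/(-4521 - 23019) = (23458 + (-2 + 6)²)/(-27540) = (23458 + 4²)*(-1/27540) = (23458 + 16)*(-1/27540) = 23474*(-1/27540) = -11737/13770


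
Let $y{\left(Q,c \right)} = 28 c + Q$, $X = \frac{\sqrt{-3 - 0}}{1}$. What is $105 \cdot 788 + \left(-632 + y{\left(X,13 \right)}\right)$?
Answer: $82472 + i \sqrt{3} \approx 82472.0 + 1.732 i$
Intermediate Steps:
$X = i \sqrt{3}$ ($X = \sqrt{-3 + \left(-1 + 1\right)} 1 = \sqrt{-3 + 0} \cdot 1 = \sqrt{-3} \cdot 1 = i \sqrt{3} \cdot 1 = i \sqrt{3} \approx 1.732 i$)
$y{\left(Q,c \right)} = Q + 28 c$
$105 \cdot 788 + \left(-632 + y{\left(X,13 \right)}\right) = 105 \cdot 788 - \left(268 - i \sqrt{3}\right) = 82740 - \left(268 - i \sqrt{3}\right) = 82472 + i \sqrt{3}$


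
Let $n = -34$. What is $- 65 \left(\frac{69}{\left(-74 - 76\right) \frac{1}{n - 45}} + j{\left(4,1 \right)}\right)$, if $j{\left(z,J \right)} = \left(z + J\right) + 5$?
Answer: $- \frac{30121}{10} \approx -3012.1$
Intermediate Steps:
$j{\left(z,J \right)} = 5 + J + z$ ($j{\left(z,J \right)} = \left(J + z\right) + 5 = 5 + J + z$)
$- 65 \left(\frac{69}{\left(-74 - 76\right) \frac{1}{n - 45}} + j{\left(4,1 \right)}\right) = - 65 \left(\frac{69}{\left(-74 - 76\right) \frac{1}{-34 - 45}} + \left(5 + 1 + 4\right)\right) = - 65 \left(\frac{69}{\left(-150\right) \frac{1}{-79}} + 10\right) = - 65 \left(\frac{69}{\left(-150\right) \left(- \frac{1}{79}\right)} + 10\right) = - 65 \left(\frac{69}{\frac{150}{79}} + 10\right) = - 65 \left(69 \cdot \frac{79}{150} + 10\right) = - 65 \left(\frac{1817}{50} + 10\right) = \left(-65\right) \frac{2317}{50} = - \frac{30121}{10}$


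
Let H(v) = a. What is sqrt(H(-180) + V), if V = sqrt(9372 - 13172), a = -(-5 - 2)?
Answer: sqrt(7 + 10*I*sqrt(38)) ≈ 5.8754 + 5.246*I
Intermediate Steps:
a = 7 (a = -1*(-7) = 7)
V = 10*I*sqrt(38) (V = sqrt(-3800) = 10*I*sqrt(38) ≈ 61.644*I)
H(v) = 7
sqrt(H(-180) + V) = sqrt(7 + 10*I*sqrt(38))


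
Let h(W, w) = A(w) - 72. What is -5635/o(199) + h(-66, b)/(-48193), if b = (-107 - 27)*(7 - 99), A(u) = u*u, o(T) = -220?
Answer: -6632785017/2120492 ≈ -3127.9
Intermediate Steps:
A(u) = u**2
b = 12328 (b = -134*(-92) = 12328)
h(W, w) = -72 + w**2 (h(W, w) = w**2 - 72 = -72 + w**2)
-5635/o(199) + h(-66, b)/(-48193) = -5635/(-220) + (-72 + 12328**2)/(-48193) = -5635*(-1/220) + (-72 + 151979584)*(-1/48193) = 1127/44 + 151979512*(-1/48193) = 1127/44 - 151979512/48193 = -6632785017/2120492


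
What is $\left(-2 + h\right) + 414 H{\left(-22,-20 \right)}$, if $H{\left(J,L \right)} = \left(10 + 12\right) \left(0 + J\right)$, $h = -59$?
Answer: $-200437$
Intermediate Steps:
$H{\left(J,L \right)} = 22 J$
$\left(-2 + h\right) + 414 H{\left(-22,-20 \right)} = \left(-2 - 59\right) + 414 \cdot 22 \left(-22\right) = -61 + 414 \left(-484\right) = -61 - 200376 = -200437$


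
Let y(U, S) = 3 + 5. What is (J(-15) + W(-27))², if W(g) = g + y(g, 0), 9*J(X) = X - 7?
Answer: 37249/81 ≈ 459.86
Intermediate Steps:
y(U, S) = 8
J(X) = -7/9 + X/9 (J(X) = (X - 7)/9 = (-7 + X)/9 = -7/9 + X/9)
W(g) = 8 + g (W(g) = g + 8 = 8 + g)
(J(-15) + W(-27))² = ((-7/9 + (⅑)*(-15)) + (8 - 27))² = ((-7/9 - 5/3) - 19)² = (-22/9 - 19)² = (-193/9)² = 37249/81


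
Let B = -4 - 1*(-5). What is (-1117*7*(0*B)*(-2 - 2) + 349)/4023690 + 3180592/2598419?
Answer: 12798623072711/10455232546110 ≈ 1.2241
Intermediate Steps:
B = 1 (B = -4 + 5 = 1)
(-1117*7*(0*B)*(-2 - 2) + 349)/4023690 + 3180592/2598419 = (-1117*7*(0*1)*(-2 - 2) + 349)/4023690 + 3180592/2598419 = (-1117*7*0*(-4) + 349)*(1/4023690) + 3180592*(1/2598419) = (-0*(-4) + 349)*(1/4023690) + 3180592/2598419 = (-1117*0 + 349)*(1/4023690) + 3180592/2598419 = (0 + 349)*(1/4023690) + 3180592/2598419 = 349*(1/4023690) + 3180592/2598419 = 349/4023690 + 3180592/2598419 = 12798623072711/10455232546110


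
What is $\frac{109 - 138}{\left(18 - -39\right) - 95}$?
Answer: $\frac{29}{38} \approx 0.76316$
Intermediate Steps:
$\frac{109 - 138}{\left(18 - -39\right) - 95} = \frac{1}{\left(18 + 39\right) - 95} \left(-29\right) = \frac{1}{57 - 95} \left(-29\right) = \frac{1}{-38} \left(-29\right) = \left(- \frac{1}{38}\right) \left(-29\right) = \frac{29}{38}$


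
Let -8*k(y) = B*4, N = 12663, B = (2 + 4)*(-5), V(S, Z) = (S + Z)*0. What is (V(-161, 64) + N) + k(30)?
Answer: 12678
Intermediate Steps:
V(S, Z) = 0
B = -30 (B = 6*(-5) = -30)
k(y) = 15 (k(y) = -(-15)*4/4 = -⅛*(-120) = 15)
(V(-161, 64) + N) + k(30) = (0 + 12663) + 15 = 12663 + 15 = 12678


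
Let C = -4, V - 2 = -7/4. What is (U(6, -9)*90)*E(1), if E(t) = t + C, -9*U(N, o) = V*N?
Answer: 45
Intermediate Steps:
V = ¼ (V = 2 - 7/4 = ¼ ≈ 0.25000)
U(N, o) = -N/36
E(t) = -4 + t (E(t) = t - 4 = -4 + t)
(U(6, -9)*90)*E(1) = (-1/36*6*90)*(-4 + 1) = -⅙*90*(-3) = -15*(-3) = 45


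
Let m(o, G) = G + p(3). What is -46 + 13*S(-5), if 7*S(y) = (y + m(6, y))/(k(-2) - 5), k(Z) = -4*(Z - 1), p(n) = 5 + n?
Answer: -2280/49 ≈ -46.531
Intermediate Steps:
k(Z) = 4 - 4*Z (k(Z) = -4*(-1 + Z) = 4 - 4*Z)
m(o, G) = 8 + G (m(o, G) = G + (5 + 3) = G + 8 = 8 + G)
S(y) = 8/49 + 2*y/49 (S(y) = ((y + (8 + y))/((4 - 4*(-2)) - 5))/7 = ((8 + 2*y)/((4 + 8) - 5))/7 = ((8 + 2*y)/(12 - 5))/7 = ((8 + 2*y)/7)/7 = ((8 + 2*y)*(1/7))/7 = (8/7 + 2*y/7)/7 = 8/49 + 2*y/49)
-46 + 13*S(-5) = -46 + 13*(8/49 + (2/49)*(-5)) = -46 + 13*(8/49 - 10/49) = -46 + 13*(-2/49) = -46 - 26/49 = -2280/49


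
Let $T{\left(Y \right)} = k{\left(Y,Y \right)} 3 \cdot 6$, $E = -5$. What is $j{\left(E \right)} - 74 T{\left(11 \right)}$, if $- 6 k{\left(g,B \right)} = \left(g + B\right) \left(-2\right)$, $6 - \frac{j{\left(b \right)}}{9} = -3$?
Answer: $-9687$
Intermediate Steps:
$j{\left(b \right)} = 81$ ($j{\left(b \right)} = 54 - -27 = 54 + 27 = 81$)
$k{\left(g,B \right)} = \frac{B}{3} + \frac{g}{3}$ ($k{\left(g,B \right)} = - \frac{\left(g + B\right) \left(-2\right)}{6} = - \frac{\left(B + g\right) \left(-2\right)}{6} = - \frac{- 2 B - 2 g}{6} = \frac{B}{3} + \frac{g}{3}$)
$T{\left(Y \right)} = 12 Y$ ($T{\left(Y \right)} = \left(\frac{Y}{3} + \frac{Y}{3}\right) 3 \cdot 6 = \frac{2 Y}{3} \cdot 3 \cdot 6 = 2 Y 6 = 12 Y$)
$j{\left(E \right)} - 74 T{\left(11 \right)} = 81 - 74 \cdot 12 \cdot 11 = 81 - 9768 = -9687$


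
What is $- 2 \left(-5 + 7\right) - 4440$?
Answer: $-4444$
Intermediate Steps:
$- 2 \left(-5 + 7\right) - 4440 = \left(-2\right) 2 - 4440 = -4 - 4440 = -4444$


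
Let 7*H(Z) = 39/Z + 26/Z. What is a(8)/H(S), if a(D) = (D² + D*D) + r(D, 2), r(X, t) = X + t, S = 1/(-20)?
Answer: -483/650 ≈ -0.74308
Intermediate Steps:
S = -1/20 ≈ -0.050000
a(D) = 2 + D + 2*D² (a(D) = (D² + D*D) + (D + 2) = (D² + D²) + (2 + D) = 2*D² + (2 + D) = 2 + D + 2*D²)
H(Z) = 65/(7*Z) (H(Z) = (39/Z + 26/Z)/7 = (65/Z)/7 = 65/(7*Z))
a(8)/H(S) = (2 + 8 + 2*8²)/((65/(7*(-1/20)))) = (2 + 8 + 2*64)/(((65/7)*(-20))) = (2 + 8 + 128)/(-1300/7) = 138*(-7/1300) = -483/650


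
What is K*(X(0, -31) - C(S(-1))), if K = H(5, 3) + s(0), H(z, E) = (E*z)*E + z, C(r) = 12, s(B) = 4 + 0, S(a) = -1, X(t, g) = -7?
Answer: -1026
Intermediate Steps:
s(B) = 4
H(z, E) = z + z*E**2 (H(z, E) = z*E**2 + z = z + z*E**2)
K = 54 (K = 5*(1 + 3**2) + 4 = 5*(1 + 9) + 4 = 5*10 + 4 = 50 + 4 = 54)
K*(X(0, -31) - C(S(-1))) = 54*(-7 - 1*12) = 54*(-7 - 12) = 54*(-19) = -1026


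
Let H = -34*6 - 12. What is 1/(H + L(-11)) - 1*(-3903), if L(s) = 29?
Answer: 729860/187 ≈ 3903.0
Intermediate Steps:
H = -216 (H = -204 - 12 = -216)
1/(H + L(-11)) - 1*(-3903) = 1/(-216 + 29) - 1*(-3903) = 1/(-187) + 3903 = -1/187 + 3903 = 729860/187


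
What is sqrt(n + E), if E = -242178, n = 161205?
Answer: 3*I*sqrt(8997) ≈ 284.56*I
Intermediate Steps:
sqrt(n + E) = sqrt(161205 - 242178) = sqrt(-80973) = 3*I*sqrt(8997)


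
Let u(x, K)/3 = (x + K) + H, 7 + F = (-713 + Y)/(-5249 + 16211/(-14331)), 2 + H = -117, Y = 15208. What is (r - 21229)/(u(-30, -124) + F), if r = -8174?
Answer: 442454168178/12471132445 ≈ 35.478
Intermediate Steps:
H = -119 (H = -2 - 117 = -119)
F = -146881051/15047926 (F = -7 + (-713 + 15208)/(-5249 + 16211/(-14331)) = -7 + 14495/(-5249 + 16211*(-1/14331)) = -7 + 14495/(-5249 - 16211/14331) = -7 + 14495/(-75239630/14331) = -7 + 14495*(-14331/75239630) = -7 - 41545569/15047926 = -146881051/15047926 ≈ -9.7609)
u(x, K) = -357 + 3*K + 3*x (u(x, K) = 3*((x + K) - 119) = 3*((K + x) - 119) = 3*(-119 + K + x) = -357 + 3*K + 3*x)
(r - 21229)/(u(-30, -124) + F) = (-8174 - 21229)/((-357 + 3*(-124) + 3*(-30)) - 146881051/15047926) = -29403/((-357 - 372 - 90) - 146881051/15047926) = -29403/(-819 - 146881051/15047926) = -29403/(-12471132445/15047926) = -29403*(-15047926/12471132445) = 442454168178/12471132445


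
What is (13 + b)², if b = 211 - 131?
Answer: 8649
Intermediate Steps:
b = 80
(13 + b)² = (13 + 80)² = 93² = 8649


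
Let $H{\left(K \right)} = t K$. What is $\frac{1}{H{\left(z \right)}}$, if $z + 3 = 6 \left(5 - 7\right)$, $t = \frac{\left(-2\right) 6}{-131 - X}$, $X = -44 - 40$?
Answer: $- \frac{47}{180} \approx -0.26111$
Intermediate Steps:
$X = -84$
$t = \frac{12}{47}$ ($t = \frac{\left(-2\right) 6}{-131 - -84} = - \frac{12}{-131 + 84} = - \frac{12}{-47} = \left(-12\right) \left(- \frac{1}{47}\right) = \frac{12}{47} \approx 0.25532$)
$z = -15$ ($z = -3 + 6 \left(5 - 7\right) = -3 + 6 \left(-2\right) = -3 - 12 = -15$)
$H{\left(K \right)} = \frac{12 K}{47}$
$\frac{1}{H{\left(z \right)}} = \frac{1}{\frac{12}{47} \left(-15\right)} = \frac{1}{- \frac{180}{47}} = - \frac{47}{180}$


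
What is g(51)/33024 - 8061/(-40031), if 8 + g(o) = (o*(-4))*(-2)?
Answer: 17638679/82623984 ≈ 0.21348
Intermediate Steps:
g(o) = -8 + 8*o (g(o) = -8 + (o*(-4))*(-2) = -8 - 4*o*(-2) = -8 + 8*o)
g(51)/33024 - 8061/(-40031) = (-8 + 8*51)/33024 - 8061/(-40031) = (-8 + 408)*(1/33024) - 8061*(-1/40031) = 400*(1/33024) + 8061/40031 = 25/2064 + 8061/40031 = 17638679/82623984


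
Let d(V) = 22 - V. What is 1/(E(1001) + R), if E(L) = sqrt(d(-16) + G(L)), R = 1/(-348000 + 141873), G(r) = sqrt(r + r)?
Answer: -1/(1/206127 - sqrt(38 + sqrt(2002))) ≈ 0.10993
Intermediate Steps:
G(r) = sqrt(2)*sqrt(r) (G(r) = sqrt(2*r) = sqrt(2)*sqrt(r))
R = -1/206127 (R = 1/(-206127) = -1/206127 ≈ -4.8514e-6)
E(L) = sqrt(38 + sqrt(2)*sqrt(L)) (E(L) = sqrt((22 - 1*(-16)) + sqrt(2)*sqrt(L)) = sqrt((22 + 16) + sqrt(2)*sqrt(L)) = sqrt(38 + sqrt(2)*sqrt(L)))
1/(E(1001) + R) = 1/(sqrt(38 + sqrt(2)*sqrt(1001)) - 1/206127) = 1/(sqrt(38 + sqrt(2002)) - 1/206127) = 1/(-1/206127 + sqrt(38 + sqrt(2002)))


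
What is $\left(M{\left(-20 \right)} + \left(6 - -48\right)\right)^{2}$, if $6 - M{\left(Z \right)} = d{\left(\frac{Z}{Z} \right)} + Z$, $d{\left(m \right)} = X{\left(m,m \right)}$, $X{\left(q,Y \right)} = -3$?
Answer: $6889$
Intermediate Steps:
$d{\left(m \right)} = -3$
$M{\left(Z \right)} = 9 - Z$ ($M{\left(Z \right)} = 6 - \left(-3 + Z\right) = 9 - Z$)
$\left(M{\left(-20 \right)} + \left(6 - -48\right)\right)^{2} = \left(\left(9 - -20\right) + \left(6 - -48\right)\right)^{2} = \left(\left(9 + 20\right) + \left(6 + 48\right)\right)^{2} = \left(29 + 54\right)^{2} = 83^{2} = 6889$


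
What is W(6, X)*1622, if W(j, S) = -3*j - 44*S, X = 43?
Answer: -3098020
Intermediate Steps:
W(j, S) = -44*S - 3*j
W(6, X)*1622 = (-44*43 - 3*6)*1622 = (-1892 - 18)*1622 = -1910*1622 = -3098020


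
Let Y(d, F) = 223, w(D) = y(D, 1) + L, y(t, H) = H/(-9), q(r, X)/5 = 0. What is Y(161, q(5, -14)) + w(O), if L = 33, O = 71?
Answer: 2303/9 ≈ 255.89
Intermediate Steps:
q(r, X) = 0 (q(r, X) = 5*0 = 0)
y(t, H) = -H/9 (y(t, H) = H*(-⅑) = -H/9)
w(D) = 296/9 (w(D) = -⅑*1 + 33 = -⅑ + 33 = 296/9)
Y(161, q(5, -14)) + w(O) = 223 + 296/9 = 2303/9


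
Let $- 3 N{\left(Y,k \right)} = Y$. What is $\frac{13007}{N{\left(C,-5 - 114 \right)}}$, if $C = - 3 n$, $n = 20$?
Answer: $\frac{13007}{20} \approx 650.35$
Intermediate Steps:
$C = -60$ ($C = \left(-3\right) 20 = -60$)
$N{\left(Y,k \right)} = - \frac{Y}{3}$
$\frac{13007}{N{\left(C,-5 - 114 \right)}} = \frac{13007}{\left(- \frac{1}{3}\right) \left(-60\right)} = \frac{13007}{20}$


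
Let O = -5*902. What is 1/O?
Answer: -1/4510 ≈ -0.00022173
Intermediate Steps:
O = -4510
1/O = 1/(-4510) = -1/4510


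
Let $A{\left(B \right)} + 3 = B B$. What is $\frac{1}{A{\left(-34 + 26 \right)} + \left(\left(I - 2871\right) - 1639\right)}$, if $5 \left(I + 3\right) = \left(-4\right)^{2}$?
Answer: $- \frac{5}{22244} \approx -0.00022478$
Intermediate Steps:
$I = \frac{1}{5}$ ($I = -3 + \frac{\left(-4\right)^{2}}{5} = -3 + \frac{1}{5} \cdot 16 = -3 + \frac{16}{5} = \frac{1}{5} \approx 0.2$)
$A{\left(B \right)} = -3 + B^{2}$ ($A{\left(B \right)} = -3 + B B = -3 + B^{2}$)
$\frac{1}{A{\left(-34 + 26 \right)} + \left(\left(I - 2871\right) - 1639\right)} = \frac{1}{\left(-3 + \left(-34 + 26\right)^{2}\right) + \left(\left(\frac{1}{5} - 2871\right) - 1639\right)} = \frac{1}{\left(-3 + \left(-8\right)^{2}\right) - \frac{22549}{5}} = \frac{1}{\left(-3 + 64\right) - \frac{22549}{5}} = \frac{1}{61 - \frac{22549}{5}} = \frac{1}{- \frac{22244}{5}} = - \frac{5}{22244}$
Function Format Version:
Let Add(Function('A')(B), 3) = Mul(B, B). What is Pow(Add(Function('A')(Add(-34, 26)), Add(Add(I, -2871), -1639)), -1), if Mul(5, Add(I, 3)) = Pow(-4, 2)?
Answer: Rational(-5, 22244) ≈ -0.00022478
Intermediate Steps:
I = Rational(1, 5) (I = Add(-3, Mul(Rational(1, 5), Pow(-4, 2))) = Add(-3, Mul(Rational(1, 5), 16)) = Add(-3, Rational(16, 5)) = Rational(1, 5) ≈ 0.20000)
Function('A')(B) = Add(-3, Pow(B, 2)) (Function('A')(B) = Add(-3, Mul(B, B)) = Add(-3, Pow(B, 2)))
Pow(Add(Function('A')(Add(-34, 26)), Add(Add(I, -2871), -1639)), -1) = Pow(Add(Add(-3, Pow(Add(-34, 26), 2)), Add(Add(Rational(1, 5), -2871), -1639)), -1) = Pow(Add(Add(-3, Pow(-8, 2)), Add(Rational(-14354, 5), -1639)), -1) = Pow(Add(Add(-3, 64), Rational(-22549, 5)), -1) = Pow(Add(61, Rational(-22549, 5)), -1) = Pow(Rational(-22244, 5), -1) = Rational(-5, 22244)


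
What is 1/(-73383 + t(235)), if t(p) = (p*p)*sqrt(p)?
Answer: 73383/711318082186 + 55225*sqrt(235)/711318082186 ≈ 1.2933e-6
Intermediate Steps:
t(p) = p**(5/2) (t(p) = p**2*sqrt(p) = p**(5/2))
1/(-73383 + t(235)) = 1/(-73383 + 235**(5/2)) = 1/(-73383 + 55225*sqrt(235))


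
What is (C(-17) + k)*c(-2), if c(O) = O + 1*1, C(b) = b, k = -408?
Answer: 425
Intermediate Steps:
c(O) = 1 + O (c(O) = O + 1 = 1 + O)
(C(-17) + k)*c(-2) = (-17 - 408)*(1 - 2) = -425*(-1) = 425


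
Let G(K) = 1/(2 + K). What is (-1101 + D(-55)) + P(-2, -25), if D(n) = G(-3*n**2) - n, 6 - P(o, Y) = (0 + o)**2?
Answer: -9472213/9073 ≈ -1044.0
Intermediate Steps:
P(o, Y) = 6 - o**2 (P(o, Y) = 6 - (0 + o)**2 = 6 - o**2)
D(n) = 1/(2 - 3*n**2) - n
(-1101 + D(-55)) + P(-2, -25) = (-1101 + (-1 - 3*(-55)**3 + 2*(-55))/(-2 + 3*(-55)**2)) + (6 - 1*(-2)**2) = (-1101 + (-1 - 3*(-166375) - 110)/(-2 + 3*3025)) + (6 - 1*4) = (-1101 + (-1 + 499125 - 110)/(-2 + 9075)) + (6 - 4) = (-1101 + 499014/9073) + 2 = -9490359/9073 + 2 = -9472213/9073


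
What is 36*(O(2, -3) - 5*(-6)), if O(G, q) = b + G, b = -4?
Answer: 1008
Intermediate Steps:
O(G, q) = -4 + G
36*(O(2, -3) - 5*(-6)) = 36*((-4 + 2) - 5*(-6)) = 36*(-2 + 30) = 36*28 = 1008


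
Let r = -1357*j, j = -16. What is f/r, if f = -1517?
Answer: -1517/21712 ≈ -0.069869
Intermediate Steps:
r = 21712 (r = -1357*(-16) = 21712)
f/r = -1517/21712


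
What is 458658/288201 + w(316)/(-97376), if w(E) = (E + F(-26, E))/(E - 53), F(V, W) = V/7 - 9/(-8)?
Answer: 12897667105123/8104402716928 ≈ 1.5914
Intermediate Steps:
F(V, W) = 9/8 + V/7 (F(V, W) = V*(⅐) - 9*(-⅛) = V/7 + 9/8 = 9/8 + V/7)
w(E) = (-145/56 + E)/(-53 + E) (w(E) = (E + (9/8 + (⅐)*(-26)))/(E - 53) = (E + (9/8 - 26/7))/(-53 + E) = (E - 145/56)/(-53 + E) = (-145/56 + E)/(-53 + E))
458658/288201 + w(316)/(-97376) = 458658/288201 + ((-145/56 + 316)/(-53 + 316))/(-97376) = 458658*(1/288201) + ((17551/56)/263)*(-1/97376) = 152886/96067 + ((1/263)*(17551/56))*(-1/97376) = 152886/96067 + (17551/14728)*(-1/97376) = 152886/96067 - 17551/1434153728 = 12897667105123/8104402716928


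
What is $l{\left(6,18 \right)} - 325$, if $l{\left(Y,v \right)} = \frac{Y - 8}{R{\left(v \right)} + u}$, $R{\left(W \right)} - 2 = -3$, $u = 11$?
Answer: $- \frac{1626}{5} \approx -325.2$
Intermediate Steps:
$R{\left(W \right)} = -1$ ($R{\left(W \right)} = 2 - 3 = -1$)
$l{\left(Y,v \right)} = - \frac{4}{5} + \frac{Y}{10}$ ($l{\left(Y,v \right)} = \frac{Y - 8}{-1 + 11} = \frac{-8 + Y}{10} = \left(-8 + Y\right) \frac{1}{10} = - \frac{4}{5} + \frac{Y}{10}$)
$l{\left(6,18 \right)} - 325 = \left(- \frac{4}{5} + \frac{1}{10} \cdot 6\right) - 325 = \left(- \frac{4}{5} + \frac{3}{5}\right) - 325 = - \frac{1}{5} - 325 = - \frac{1626}{5}$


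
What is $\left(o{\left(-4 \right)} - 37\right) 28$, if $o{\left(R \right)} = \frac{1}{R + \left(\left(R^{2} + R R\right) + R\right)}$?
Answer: $- \frac{6209}{6} \approx -1034.8$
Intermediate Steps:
$o{\left(R \right)} = \frac{1}{2 R + 2 R^{2}}$ ($o{\left(R \right)} = \frac{1}{R + \left(\left(R^{2} + R^{2}\right) + R\right)} = \frac{1}{R + \left(2 R^{2} + R\right)} = \frac{1}{R + \left(R + 2 R^{2}\right)} = \frac{1}{2 R + 2 R^{2}}$)
$\left(o{\left(-4 \right)} - 37\right) 28 = \left(\frac{1}{2 \left(-4\right) \left(1 - 4\right)} - 37\right) 28 = \left(\frac{1}{2} \left(- \frac{1}{4}\right) \frac{1}{-3} - 37\right) 28 = \left(\frac{1}{2} \left(- \frac{1}{4}\right) \left(- \frac{1}{3}\right) - 37\right) 28 = \left(\frac{1}{24} - 37\right) 28 = \left(- \frac{887}{24}\right) 28 = - \frac{6209}{6}$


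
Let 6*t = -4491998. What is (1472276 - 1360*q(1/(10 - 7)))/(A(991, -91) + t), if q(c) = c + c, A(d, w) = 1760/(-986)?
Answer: -2176155244/1107280147 ≈ -1.9653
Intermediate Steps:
A(d, w) = -880/493 (A(d, w) = 1760*(-1/986) = -880/493)
t = -2245999/3 (t = (⅙)*(-4491998) = -2245999/3 ≈ -7.4867e+5)
q(c) = 2*c
(1472276 - 1360*q(1/(10 - 7)))/(A(991, -91) + t) = (1472276 - 2720/(10 - 7))/(-880/493 - 2245999/3) = (1472276 - 2720/3)/(-1107280147/1479) = (1472276 - 2720/3)*(-1479/1107280147) = (4414108/3)*(-1479/1107280147) = -2176155244/1107280147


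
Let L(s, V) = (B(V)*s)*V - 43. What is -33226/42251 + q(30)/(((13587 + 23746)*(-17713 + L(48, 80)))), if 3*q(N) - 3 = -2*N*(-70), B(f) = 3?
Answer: -7735357338539/9836395651588 ≈ -0.78640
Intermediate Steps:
L(s, V) = -43 + 3*V*s (L(s, V) = (3*s)*V - 43 = 3*V*s - 43 = -43 + 3*V*s)
q(N) = 1 + 140*N/3 (q(N) = 1 + (-2*N*(-70))/3 = 1 + (140*N)/3 = 1 + 140*N/3)
-33226/42251 + q(30)/(((13587 + 23746)*(-17713 + L(48, 80)))) = -33226/42251 + (1 + (140/3)*30)/(((13587 + 23746)*(-17713 + (-43 + 3*80*48)))) = -33226*1/42251 + (1 + 1400)/((37333*(-17713 + (-43 + 11520)))) = -33226/42251 + 1401/((37333*(-17713 + 11477))) = -33226/42251 + 1401/((37333*(-6236))) = -33226/42251 + 1401/(-232808588) = -33226/42251 + 1401*(-1/232808588) = -33226/42251 - 1401/232808588 = -7735357338539/9836395651588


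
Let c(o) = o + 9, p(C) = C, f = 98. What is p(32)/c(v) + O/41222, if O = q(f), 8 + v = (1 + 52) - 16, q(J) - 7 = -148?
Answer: 656873/783218 ≈ 0.83869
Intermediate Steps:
q(J) = -141 (q(J) = 7 - 148 = -141)
v = 29 (v = -8 + ((1 + 52) - 16) = -8 + (53 - 16) = -8 + 37 = 29)
O = -141
c(o) = 9 + o
p(32)/c(v) + O/41222 = 32/(9 + 29) - 141/41222 = 32/38 - 141*1/41222 = 32*(1/38) - 141/41222 = 16/19 - 141/41222 = 656873/783218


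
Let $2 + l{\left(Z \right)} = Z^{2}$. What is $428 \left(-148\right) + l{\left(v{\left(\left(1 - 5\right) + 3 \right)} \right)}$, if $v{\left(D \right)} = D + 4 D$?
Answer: $-63321$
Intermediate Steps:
$v{\left(D \right)} = 5 D$
$l{\left(Z \right)} = -2 + Z^{2}$
$428 \left(-148\right) + l{\left(v{\left(\left(1 - 5\right) + 3 \right)} \right)} = 428 \left(-148\right) - \left(2 - \left(5 \left(\left(1 - 5\right) + 3\right)\right)^{2}\right) = -63344 - \left(2 - \left(5 \left(-4 + 3\right)\right)^{2}\right) = -63344 - \left(2 - \left(5 \left(-1\right)\right)^{2}\right) = -63344 - \left(2 - \left(-5\right)^{2}\right) = -63344 + \left(-2 + 25\right) = -63344 + 23 = -63321$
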